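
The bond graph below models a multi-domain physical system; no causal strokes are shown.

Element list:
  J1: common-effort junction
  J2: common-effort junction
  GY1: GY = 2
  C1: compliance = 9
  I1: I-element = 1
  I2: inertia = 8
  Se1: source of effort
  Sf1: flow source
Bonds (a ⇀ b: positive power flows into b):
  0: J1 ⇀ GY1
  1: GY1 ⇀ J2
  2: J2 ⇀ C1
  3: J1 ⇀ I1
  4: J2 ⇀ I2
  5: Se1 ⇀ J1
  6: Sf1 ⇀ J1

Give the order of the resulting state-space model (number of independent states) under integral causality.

3  (C1, I1, I2 all integral)

bond 5 stroke→J1  (Se1: effort source, stroke at far end)
bond 6 stroke→Sf1  (Sf1 fixes flow; stroke at Sf1)
bond 0 stroke→GY1  (J1: bond 5 brought effort, rest push out)
bond 3 stroke→I1  (J1 effort already set via bond 5)
bond 1 stroke→GY1  (GY1: gyrator matches bond 0)
bond 2 stroke→J2  (C1 outputs effort q/C1)
bond 4 stroke→I2  (J2: bond 2 brought effort, rest push out)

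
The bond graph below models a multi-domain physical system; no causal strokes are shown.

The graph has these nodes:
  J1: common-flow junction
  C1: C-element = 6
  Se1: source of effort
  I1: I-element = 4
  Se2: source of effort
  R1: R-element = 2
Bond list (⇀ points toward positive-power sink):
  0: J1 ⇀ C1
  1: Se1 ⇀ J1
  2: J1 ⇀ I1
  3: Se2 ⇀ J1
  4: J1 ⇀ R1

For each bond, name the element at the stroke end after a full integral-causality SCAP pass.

#1 stroke at J1  (source Se1 imposes e)
#3 stroke at J1  (Se2 fixes effort; stroke away)
#0 stroke at J1  (C1: C, integral causality)
#2 stroke at I1  (I1: I, integral causality)
#4 stroke at J1  (J1 flow already set via bond 2)

b0 stroke→J1
b1 stroke→J1
b2 stroke→I1
b3 stroke→J1
b4 stroke→J1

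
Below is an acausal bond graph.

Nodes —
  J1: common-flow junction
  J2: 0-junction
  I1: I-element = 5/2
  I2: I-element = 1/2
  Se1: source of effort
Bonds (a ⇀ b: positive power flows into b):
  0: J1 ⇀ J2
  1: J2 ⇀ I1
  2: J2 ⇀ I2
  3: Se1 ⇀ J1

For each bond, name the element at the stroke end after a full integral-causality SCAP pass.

#0 |J2
#1 |I1
#2 |I2
#3 |J1

#3 →J1  (Se1 fixes effort; stroke away)
#0 →J2  (closing 1-jn rule on J1)
#1 →I1  (common-e at J2 fixed by 0)
#2 →I2  (J2 effort already set via bond 0)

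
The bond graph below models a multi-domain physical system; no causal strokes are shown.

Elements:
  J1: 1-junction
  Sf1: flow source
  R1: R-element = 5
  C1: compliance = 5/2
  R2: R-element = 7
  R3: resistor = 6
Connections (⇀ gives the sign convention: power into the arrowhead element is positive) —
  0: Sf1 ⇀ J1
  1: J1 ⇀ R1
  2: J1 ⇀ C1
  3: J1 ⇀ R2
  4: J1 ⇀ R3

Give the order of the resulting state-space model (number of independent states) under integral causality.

1  (C1 all integral)

β0 stroke at Sf1  (Sf1: flow source, stroke at near end)
β1 stroke at J1  (common-f at J1 fixed by 0)
β2 stroke at J1  (J1 flow already set via bond 0)
β3 stroke at J1  (1-jn J1 has f-setter on 0)
β4 stroke at J1  (1-jn J1 has f-setter on 0)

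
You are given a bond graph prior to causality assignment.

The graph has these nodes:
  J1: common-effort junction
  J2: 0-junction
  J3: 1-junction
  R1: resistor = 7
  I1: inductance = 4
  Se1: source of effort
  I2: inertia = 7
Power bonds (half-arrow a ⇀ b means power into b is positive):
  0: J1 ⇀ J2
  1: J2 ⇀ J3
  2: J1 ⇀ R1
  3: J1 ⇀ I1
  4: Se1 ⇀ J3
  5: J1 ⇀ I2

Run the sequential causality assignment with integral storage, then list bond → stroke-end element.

#4 →J3  (Se1: effort source, stroke at far end)
#1 →J2  (J3 needs exactly one f-in)
#0 →J1  (0-jn J2 has e-setter on 1)
#2 →R1  (common-e at J1 fixed by 0)
#3 →I1  (J1 effort already set via bond 0)
#5 →I2  (J1 effort already set via bond 0)

#0 |J1
#1 |J2
#2 |R1
#3 |I1
#4 |J3
#5 |I2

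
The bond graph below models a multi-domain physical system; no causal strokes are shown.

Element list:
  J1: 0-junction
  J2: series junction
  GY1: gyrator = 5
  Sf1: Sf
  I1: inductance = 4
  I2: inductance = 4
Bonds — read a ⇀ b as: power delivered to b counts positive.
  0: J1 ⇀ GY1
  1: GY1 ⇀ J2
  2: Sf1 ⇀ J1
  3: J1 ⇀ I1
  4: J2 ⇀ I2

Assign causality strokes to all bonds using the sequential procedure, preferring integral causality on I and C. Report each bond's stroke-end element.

β0 stroke→J1
β1 stroke→J2
β2 stroke→Sf1
β3 stroke→I1
β4 stroke→I2

b2 stroke→Sf1  (Sf1: flow source, stroke at near end)
b3 stroke→I1  (I1 integral (f out))
b0 stroke→J1  (J1 needs exactly one e-in)
b1 stroke→J2  (through GY1, causality inverts; strokes same side of GY1)
b4 stroke→I2  (closing 1-jn rule on J2)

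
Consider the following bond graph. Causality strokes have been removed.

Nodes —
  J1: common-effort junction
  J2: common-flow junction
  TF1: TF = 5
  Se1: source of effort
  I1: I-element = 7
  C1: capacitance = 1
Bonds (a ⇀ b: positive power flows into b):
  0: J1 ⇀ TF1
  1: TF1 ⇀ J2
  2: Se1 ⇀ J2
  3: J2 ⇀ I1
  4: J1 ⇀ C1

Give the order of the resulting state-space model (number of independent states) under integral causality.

β2 stroke→J2  (Se1 fixes effort; stroke away)
β3 stroke→I1  (prefer integral on I1)
β1 stroke→J2  (common-f at J2 fixed by 3)
β0 stroke→TF1  (TF1 one-in-one-out from 1)
β4 stroke→J1  (closing 0-jn rule on J1)

2  (C1, I1 all integral)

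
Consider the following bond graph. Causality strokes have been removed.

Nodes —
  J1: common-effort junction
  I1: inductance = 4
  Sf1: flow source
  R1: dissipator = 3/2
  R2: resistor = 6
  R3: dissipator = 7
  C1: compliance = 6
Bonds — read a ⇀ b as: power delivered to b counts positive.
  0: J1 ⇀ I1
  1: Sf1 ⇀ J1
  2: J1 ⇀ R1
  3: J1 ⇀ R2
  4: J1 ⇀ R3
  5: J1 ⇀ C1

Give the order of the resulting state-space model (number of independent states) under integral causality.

b1 stroke at Sf1  (Sf1 (Sf) sets flow on bond)
b0 stroke at I1  (I1: I, integral causality)
b5 stroke at J1  (C1 integral (e out))
b2 stroke at R1  (0-jn J1 has e-setter on 5)
b3 stroke at R2  (J1 effort already set via bond 5)
b4 stroke at R3  (J1 effort already set via bond 5)

2  (C1, I1 all integral)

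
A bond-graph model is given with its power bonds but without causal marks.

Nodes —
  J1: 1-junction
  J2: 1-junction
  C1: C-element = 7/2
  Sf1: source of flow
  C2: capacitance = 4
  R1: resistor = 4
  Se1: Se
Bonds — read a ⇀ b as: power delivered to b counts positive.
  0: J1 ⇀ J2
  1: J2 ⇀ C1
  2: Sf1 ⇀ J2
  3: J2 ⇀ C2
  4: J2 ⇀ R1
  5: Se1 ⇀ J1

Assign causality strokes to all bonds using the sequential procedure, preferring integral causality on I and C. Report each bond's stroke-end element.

β2 →Sf1  (Sf1: flow source, stroke at near end)
β5 →J1  (Se1: effort source, stroke at far end)
β0 →J2  (J1: last free bond brings flow in)
β1 →J2  (J2: bond 2 brought flow, rest push out)
β3 →J2  (1-jn J2 has f-setter on 2)
β4 →J2  (common-f at J2 fixed by 2)

bond 0 →J2
bond 1 →J2
bond 2 →Sf1
bond 3 →J2
bond 4 →J2
bond 5 →J1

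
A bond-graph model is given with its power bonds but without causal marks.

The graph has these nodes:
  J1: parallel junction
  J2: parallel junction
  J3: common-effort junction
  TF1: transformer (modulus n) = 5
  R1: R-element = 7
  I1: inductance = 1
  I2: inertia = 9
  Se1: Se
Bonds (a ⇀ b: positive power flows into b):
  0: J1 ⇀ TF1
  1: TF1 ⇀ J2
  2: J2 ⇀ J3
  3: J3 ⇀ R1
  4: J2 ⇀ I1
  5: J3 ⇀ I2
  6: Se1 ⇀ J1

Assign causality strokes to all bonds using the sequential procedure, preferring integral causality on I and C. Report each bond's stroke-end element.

β6 stroke→J1  (Se1 (Se) sets effort on bond)
β0 stroke→TF1  (common-e at J1 fixed by 6)
β1 stroke→J2  (through TF1, causality passes straight; one stroke at TF1)
β2 stroke→J3  (0-jn J2 has e-setter on 1)
β4 stroke→I1  (common-e at J2 fixed by 1)
β3 stroke→R1  (J3 effort already set via bond 2)
β5 stroke→I2  (common-e at J3 fixed by 2)

#0 |TF1
#1 |J2
#2 |J3
#3 |R1
#4 |I1
#5 |I2
#6 |J1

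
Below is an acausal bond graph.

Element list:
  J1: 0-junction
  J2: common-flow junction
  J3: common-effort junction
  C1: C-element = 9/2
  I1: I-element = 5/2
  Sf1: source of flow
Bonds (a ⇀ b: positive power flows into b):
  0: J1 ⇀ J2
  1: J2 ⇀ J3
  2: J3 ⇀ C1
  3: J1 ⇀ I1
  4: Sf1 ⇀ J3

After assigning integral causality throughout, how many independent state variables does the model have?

2  (C1, I1 all integral)

#4 →Sf1  (Sf1 (Sf) sets flow on bond)
#2 →J3  (prefer integral on C1)
#1 →J2  (J3 effort already set via bond 2)
#0 →J1  (only one flow-in slot at J2)
#3 →I1  (J1 effort already set via bond 0)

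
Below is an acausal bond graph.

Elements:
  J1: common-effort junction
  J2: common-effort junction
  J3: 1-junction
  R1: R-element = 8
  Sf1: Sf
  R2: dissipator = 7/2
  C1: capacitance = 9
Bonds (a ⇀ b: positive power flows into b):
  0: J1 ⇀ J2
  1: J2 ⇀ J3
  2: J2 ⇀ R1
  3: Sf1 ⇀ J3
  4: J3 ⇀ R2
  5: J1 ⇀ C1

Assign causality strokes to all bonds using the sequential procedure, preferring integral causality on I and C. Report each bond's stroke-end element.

#3 |Sf1  (Sf1 (Sf) sets flow on bond)
#1 |J3  (1-jn J3 has f-setter on 3)
#4 |J3  (J3 flow already set via bond 3)
#5 |J1  (prefer integral on C1)
#0 |J2  (common-e at J1 fixed by 5)
#2 |R1  (common-e at J2 fixed by 0)

#0 |J2
#1 |J3
#2 |R1
#3 |Sf1
#4 |J3
#5 |J1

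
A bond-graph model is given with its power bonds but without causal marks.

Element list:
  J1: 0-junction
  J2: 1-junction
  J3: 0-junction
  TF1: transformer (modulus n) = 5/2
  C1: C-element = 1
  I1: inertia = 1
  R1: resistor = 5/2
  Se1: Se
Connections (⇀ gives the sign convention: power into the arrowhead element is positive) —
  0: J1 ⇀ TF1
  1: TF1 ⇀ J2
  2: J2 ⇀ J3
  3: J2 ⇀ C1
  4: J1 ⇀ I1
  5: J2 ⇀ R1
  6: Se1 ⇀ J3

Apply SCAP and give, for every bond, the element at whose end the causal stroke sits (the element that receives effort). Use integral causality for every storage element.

b6 →J3  (Se1 (Se) sets effort on bond)
b2 →J2  (common-e at J3 fixed by 6)
b3 →J2  (C1: C, integral causality)
b4 →I1  (prefer integral on I1)
b0 →J1  (J1 needs exactly one e-in)
b1 →TF1  (TF TF1: opposite of bond 0)
b5 →J2  (1-jn J2 has f-setter on 1)

bond 0 stroke at J1
bond 1 stroke at TF1
bond 2 stroke at J2
bond 3 stroke at J2
bond 4 stroke at I1
bond 5 stroke at J2
bond 6 stroke at J3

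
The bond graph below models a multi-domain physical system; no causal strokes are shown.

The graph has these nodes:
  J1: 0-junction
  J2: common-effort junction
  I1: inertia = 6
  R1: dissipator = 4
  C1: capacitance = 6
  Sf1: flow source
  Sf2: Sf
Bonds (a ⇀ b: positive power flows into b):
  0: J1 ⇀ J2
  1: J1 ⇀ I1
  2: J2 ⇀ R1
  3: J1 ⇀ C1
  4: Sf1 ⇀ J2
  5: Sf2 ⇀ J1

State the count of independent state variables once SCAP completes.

2  (C1, I1 all integral)

b4 |Sf1  (Sf1: flow source, stroke at near end)
b5 |Sf2  (source Sf2 imposes f)
b1 |I1  (I1: I, integral causality)
b3 |J1  (C1: C, integral causality)
b0 |J2  (common-e at J1 fixed by 3)
b2 |R1  (J2: bond 0 brought effort, rest push out)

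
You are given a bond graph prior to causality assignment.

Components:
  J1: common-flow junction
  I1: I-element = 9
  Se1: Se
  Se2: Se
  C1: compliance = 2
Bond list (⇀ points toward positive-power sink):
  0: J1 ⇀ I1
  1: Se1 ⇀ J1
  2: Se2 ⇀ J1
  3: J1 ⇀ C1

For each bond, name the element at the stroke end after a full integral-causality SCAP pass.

#1 |J1  (Se1: effort source, stroke at far end)
#2 |J1  (Se2 (Se) sets effort on bond)
#0 |I1  (prefer integral on I1)
#3 |J1  (1-jn J1 has f-setter on 0)

#0 stroke at I1
#1 stroke at J1
#2 stroke at J1
#3 stroke at J1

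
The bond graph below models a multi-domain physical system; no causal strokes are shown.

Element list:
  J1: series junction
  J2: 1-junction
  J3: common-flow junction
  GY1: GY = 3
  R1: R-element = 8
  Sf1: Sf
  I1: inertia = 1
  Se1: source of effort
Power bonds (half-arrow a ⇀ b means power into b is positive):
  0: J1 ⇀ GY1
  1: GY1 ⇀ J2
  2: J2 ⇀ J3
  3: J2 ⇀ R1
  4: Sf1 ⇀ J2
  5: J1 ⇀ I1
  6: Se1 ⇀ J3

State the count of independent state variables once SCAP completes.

1  (I1 all integral)

β4 →Sf1  (Sf1 fixes flow; stroke at Sf1)
β6 →J3  (Se1: effort source, stroke at far end)
β1 →J2  (J2: bond 4 brought flow, rest push out)
β2 →J2  (1-jn J2 has f-setter on 4)
β3 →J2  (1-jn J2 has f-setter on 4)
β0 →J1  (through GY1, causality inverts; strokes same side of GY1)
β5 →I1  (only one flow-in slot at J1)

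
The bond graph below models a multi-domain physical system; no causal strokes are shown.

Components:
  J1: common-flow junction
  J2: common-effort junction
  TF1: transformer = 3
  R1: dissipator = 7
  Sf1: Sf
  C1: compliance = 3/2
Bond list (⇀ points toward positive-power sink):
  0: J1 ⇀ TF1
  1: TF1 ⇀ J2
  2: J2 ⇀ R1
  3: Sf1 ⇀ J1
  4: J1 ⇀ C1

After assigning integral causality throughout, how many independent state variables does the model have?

#3 stroke→Sf1  (Sf1 (Sf) sets flow on bond)
#0 stroke→J1  (common-f at J1 fixed by 3)
#4 stroke→J1  (J1: bond 3 brought flow, rest push out)
#1 stroke→TF1  (through TF1, causality passes straight; one stroke at TF1)
#2 stroke→J2  (J2 needs exactly one e-in)

1  (C1 all integral)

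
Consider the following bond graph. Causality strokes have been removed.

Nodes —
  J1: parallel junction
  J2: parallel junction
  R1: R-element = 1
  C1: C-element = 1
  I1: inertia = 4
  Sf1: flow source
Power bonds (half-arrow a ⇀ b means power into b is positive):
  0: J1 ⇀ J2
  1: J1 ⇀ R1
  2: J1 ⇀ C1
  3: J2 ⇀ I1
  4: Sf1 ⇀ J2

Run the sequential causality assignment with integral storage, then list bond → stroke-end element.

b4 →Sf1  (Sf1 (Sf) sets flow on bond)
b2 →J1  (C1 integral (e out))
b0 →J2  (common-e at J1 fixed by 2)
b1 →R1  (common-e at J1 fixed by 2)
b3 →I1  (J2 effort already set via bond 0)

β0 →J2
β1 →R1
β2 →J1
β3 →I1
β4 →Sf1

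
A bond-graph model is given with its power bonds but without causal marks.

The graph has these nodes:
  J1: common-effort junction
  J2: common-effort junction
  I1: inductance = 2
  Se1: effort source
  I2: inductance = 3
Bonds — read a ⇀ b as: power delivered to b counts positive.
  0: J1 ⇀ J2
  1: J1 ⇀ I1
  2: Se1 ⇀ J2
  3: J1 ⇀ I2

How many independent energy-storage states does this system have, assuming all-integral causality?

2  (I1, I2 all integral)

#2 stroke→J2  (Se1: effort source, stroke at far end)
#0 stroke→J1  (0-jn J2 has e-setter on 2)
#1 stroke→I1  (common-e at J1 fixed by 0)
#3 stroke→I2  (0-jn J1 has e-setter on 0)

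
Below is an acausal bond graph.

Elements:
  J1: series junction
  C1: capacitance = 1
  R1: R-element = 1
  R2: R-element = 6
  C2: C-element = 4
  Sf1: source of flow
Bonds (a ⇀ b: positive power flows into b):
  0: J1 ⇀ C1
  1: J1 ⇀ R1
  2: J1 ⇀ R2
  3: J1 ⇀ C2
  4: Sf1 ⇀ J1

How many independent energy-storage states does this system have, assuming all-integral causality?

b4 →Sf1  (Sf1 (Sf) sets flow on bond)
b0 →J1  (1-jn J1 has f-setter on 4)
b1 →J1  (J1: bond 4 brought flow, rest push out)
b2 →J1  (J1 flow already set via bond 4)
b3 →J1  (common-f at J1 fixed by 4)

2  (C1, C2 all integral)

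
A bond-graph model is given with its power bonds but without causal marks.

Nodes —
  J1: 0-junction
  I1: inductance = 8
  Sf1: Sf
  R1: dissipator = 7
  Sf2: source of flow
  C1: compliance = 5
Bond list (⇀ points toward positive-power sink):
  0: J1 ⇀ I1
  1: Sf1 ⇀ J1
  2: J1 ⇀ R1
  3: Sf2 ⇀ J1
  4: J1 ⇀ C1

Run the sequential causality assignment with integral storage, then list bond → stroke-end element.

b0 stroke→I1
b1 stroke→Sf1
b2 stroke→R1
b3 stroke→Sf2
b4 stroke→J1

#1 |Sf1  (source Sf1 imposes f)
#3 |Sf2  (source Sf2 imposes f)
#0 |I1  (I1 outputs flow p/I1)
#4 |J1  (C1: C, integral causality)
#2 |R1  (J1 effort already set via bond 4)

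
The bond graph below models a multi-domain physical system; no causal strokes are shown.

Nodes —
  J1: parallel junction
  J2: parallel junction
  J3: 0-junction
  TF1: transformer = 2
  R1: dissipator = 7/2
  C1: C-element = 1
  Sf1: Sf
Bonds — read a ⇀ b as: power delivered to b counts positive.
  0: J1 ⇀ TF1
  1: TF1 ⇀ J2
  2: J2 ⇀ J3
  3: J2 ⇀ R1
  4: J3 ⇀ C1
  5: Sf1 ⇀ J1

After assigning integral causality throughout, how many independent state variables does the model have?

β5 stroke→Sf1  (Sf1 fixes flow; stroke at Sf1)
β0 stroke→J1  (J1 needs exactly one e-in)
β1 stroke→TF1  (through TF1, causality passes straight; one stroke at TF1)
β4 stroke→J3  (C1: C, integral causality)
β2 stroke→J2  (J3: bond 4 brought effort, rest push out)
β3 stroke→R1  (J2 effort already set via bond 2)

1  (C1 all integral)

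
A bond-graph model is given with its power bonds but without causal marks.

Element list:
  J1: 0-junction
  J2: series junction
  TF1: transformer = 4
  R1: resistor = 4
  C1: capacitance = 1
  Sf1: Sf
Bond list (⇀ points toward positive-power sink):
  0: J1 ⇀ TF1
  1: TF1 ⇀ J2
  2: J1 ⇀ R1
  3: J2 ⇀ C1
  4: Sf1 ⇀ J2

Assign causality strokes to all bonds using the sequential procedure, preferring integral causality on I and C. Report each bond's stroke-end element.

β4 stroke at Sf1  (Sf1 fixes flow; stroke at Sf1)
β1 stroke at J2  (J2: bond 4 brought flow, rest push out)
β3 stroke at J2  (J2 flow already set via bond 4)
β0 stroke at TF1  (TF1 one-in-one-out from 1)
β2 stroke at J1  (only one effort-in slot at J1)

β0 →TF1
β1 →J2
β2 →J1
β3 →J2
β4 →Sf1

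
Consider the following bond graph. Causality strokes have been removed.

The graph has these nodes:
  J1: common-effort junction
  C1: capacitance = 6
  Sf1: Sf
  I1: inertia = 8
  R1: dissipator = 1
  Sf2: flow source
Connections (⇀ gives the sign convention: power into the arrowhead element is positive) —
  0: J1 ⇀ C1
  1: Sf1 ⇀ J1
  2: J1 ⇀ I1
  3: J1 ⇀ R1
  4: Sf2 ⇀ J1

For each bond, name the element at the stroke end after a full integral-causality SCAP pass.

β0 →J1
β1 →Sf1
β2 →I1
β3 →R1
β4 →Sf2

#1 |Sf1  (Sf1 fixes flow; stroke at Sf1)
#4 |Sf2  (Sf2 fixes flow; stroke at Sf2)
#0 |J1  (prefer integral on C1)
#2 |I1  (common-e at J1 fixed by 0)
#3 |R1  (J1 effort already set via bond 0)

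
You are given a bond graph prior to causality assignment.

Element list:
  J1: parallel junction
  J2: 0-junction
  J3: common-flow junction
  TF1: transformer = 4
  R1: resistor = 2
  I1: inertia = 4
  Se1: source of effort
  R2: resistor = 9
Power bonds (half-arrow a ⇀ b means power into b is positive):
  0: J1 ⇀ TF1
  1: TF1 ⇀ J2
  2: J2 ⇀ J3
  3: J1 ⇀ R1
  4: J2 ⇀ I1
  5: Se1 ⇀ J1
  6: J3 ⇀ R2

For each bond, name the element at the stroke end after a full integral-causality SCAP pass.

β5 stroke→J1  (Se1 fixes effort; stroke away)
β0 stroke→TF1  (0-jn J1 has e-setter on 5)
β3 stroke→R1  (0-jn J1 has e-setter on 5)
β1 stroke→J2  (TF1: transformer flips bond 0)
β2 stroke→J3  (J2 effort already set via bond 1)
β4 stroke→I1  (0-jn J2 has e-setter on 1)
β6 stroke→R2  (only one flow-in slot at J3)

#0 stroke→TF1
#1 stroke→J2
#2 stroke→J3
#3 stroke→R1
#4 stroke→I1
#5 stroke→J1
#6 stroke→R2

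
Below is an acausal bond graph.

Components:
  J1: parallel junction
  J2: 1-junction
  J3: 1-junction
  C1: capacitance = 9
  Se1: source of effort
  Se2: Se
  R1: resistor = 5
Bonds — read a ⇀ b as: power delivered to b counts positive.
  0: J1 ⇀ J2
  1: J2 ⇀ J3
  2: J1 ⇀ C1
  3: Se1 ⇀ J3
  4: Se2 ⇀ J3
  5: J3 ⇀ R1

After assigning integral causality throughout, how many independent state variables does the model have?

1  (C1 all integral)

b3 stroke→J3  (Se1 fixes effort; stroke away)
b4 stroke→J3  (source Se2 imposes e)
b2 stroke→J1  (C1 outputs effort q/C1)
b0 stroke→J2  (common-e at J1 fixed by 2)
b1 stroke→J3  (closing 1-jn rule on J2)
b5 stroke→R1  (J3: last free bond brings flow in)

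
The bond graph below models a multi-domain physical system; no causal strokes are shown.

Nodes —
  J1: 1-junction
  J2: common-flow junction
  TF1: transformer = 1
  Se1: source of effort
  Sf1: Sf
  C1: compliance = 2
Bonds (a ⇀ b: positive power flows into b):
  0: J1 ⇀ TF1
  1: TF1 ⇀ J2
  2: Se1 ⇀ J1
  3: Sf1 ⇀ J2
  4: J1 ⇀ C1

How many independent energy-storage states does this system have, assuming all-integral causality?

#2 |J1  (Se1 fixes effort; stroke away)
#3 |Sf1  (source Sf1 imposes f)
#1 |J2  (common-f at J2 fixed by 3)
#0 |TF1  (TF1 one-in-one-out from 1)
#4 |J1  (J1: bond 0 brought flow, rest push out)

1  (C1 all integral)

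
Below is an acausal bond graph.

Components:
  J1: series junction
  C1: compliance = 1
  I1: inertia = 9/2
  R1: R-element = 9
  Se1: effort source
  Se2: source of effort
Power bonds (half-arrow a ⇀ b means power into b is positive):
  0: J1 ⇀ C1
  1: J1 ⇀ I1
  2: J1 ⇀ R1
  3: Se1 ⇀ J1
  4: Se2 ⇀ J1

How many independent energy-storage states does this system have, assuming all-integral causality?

2  (C1, I1 all integral)

bond 3 stroke→J1  (Se1 (Se) sets effort on bond)
bond 4 stroke→J1  (Se2: effort source, stroke at far end)
bond 0 stroke→J1  (C1: C, integral causality)
bond 1 stroke→I1  (I1 outputs flow p/I1)
bond 2 stroke→J1  (J1: bond 1 brought flow, rest push out)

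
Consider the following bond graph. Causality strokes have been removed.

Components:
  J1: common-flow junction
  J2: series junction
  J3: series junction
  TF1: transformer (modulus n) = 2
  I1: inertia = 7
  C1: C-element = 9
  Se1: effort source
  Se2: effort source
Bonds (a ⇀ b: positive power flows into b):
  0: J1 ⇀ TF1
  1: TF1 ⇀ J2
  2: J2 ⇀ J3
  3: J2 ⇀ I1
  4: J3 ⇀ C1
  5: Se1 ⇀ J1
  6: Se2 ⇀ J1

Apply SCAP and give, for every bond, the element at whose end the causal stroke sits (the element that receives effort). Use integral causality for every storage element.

#5 |J1  (Se1 fixes effort; stroke away)
#6 |J1  (Se2 (Se) sets effort on bond)
#0 |TF1  (closing 1-jn rule on J1)
#1 |J2  (TF1: transformer flips bond 0)
#3 |I1  (prefer integral on I1)
#2 |J2  (common-f at J2 fixed by 3)
#4 |J3  (J3: bond 2 brought flow, rest push out)

b0 →TF1
b1 →J2
b2 →J2
b3 →I1
b4 →J3
b5 →J1
b6 →J1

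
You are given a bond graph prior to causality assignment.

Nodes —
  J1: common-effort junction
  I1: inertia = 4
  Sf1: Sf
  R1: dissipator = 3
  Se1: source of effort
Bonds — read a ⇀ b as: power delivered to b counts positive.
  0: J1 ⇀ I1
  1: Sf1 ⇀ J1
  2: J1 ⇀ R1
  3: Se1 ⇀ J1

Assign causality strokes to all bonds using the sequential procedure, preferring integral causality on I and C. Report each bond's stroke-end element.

b0 |I1
b1 |Sf1
b2 |R1
b3 |J1

b1 stroke→Sf1  (source Sf1 imposes f)
b3 stroke→J1  (Se1 fixes effort; stroke away)
b0 stroke→I1  (common-e at J1 fixed by 3)
b2 stroke→R1  (0-jn J1 has e-setter on 3)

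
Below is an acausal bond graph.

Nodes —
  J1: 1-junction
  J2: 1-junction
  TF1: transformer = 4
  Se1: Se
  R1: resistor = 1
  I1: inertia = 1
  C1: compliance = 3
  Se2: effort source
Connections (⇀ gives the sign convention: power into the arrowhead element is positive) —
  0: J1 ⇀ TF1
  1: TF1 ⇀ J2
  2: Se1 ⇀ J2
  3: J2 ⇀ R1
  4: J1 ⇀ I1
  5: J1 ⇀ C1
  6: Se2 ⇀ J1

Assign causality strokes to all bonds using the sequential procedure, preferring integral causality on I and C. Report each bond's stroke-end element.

#2 stroke→J2  (Se1 (Se) sets effort on bond)
#6 stroke→J1  (Se2: effort source, stroke at far end)
#4 stroke→I1  (prefer integral on I1)
#0 stroke→J1  (J1: bond 4 brought flow, rest push out)
#5 stroke→J1  (common-f at J1 fixed by 4)
#1 stroke→TF1  (TF1: transformer flips bond 0)
#3 stroke→J2  (J2 flow already set via bond 1)

bond 0 |J1
bond 1 |TF1
bond 2 |J2
bond 3 |J2
bond 4 |I1
bond 5 |J1
bond 6 |J1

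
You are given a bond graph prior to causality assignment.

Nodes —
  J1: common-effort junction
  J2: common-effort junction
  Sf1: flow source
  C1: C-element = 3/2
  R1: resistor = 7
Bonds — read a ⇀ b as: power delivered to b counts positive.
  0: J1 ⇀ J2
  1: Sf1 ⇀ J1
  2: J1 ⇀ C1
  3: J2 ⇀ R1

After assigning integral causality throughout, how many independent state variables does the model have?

1  (C1 all integral)

b1 stroke→Sf1  (Sf1 fixes flow; stroke at Sf1)
b2 stroke→J1  (prefer integral on C1)
b0 stroke→J2  (J1 effort already set via bond 2)
b3 stroke→R1  (J2: bond 0 brought effort, rest push out)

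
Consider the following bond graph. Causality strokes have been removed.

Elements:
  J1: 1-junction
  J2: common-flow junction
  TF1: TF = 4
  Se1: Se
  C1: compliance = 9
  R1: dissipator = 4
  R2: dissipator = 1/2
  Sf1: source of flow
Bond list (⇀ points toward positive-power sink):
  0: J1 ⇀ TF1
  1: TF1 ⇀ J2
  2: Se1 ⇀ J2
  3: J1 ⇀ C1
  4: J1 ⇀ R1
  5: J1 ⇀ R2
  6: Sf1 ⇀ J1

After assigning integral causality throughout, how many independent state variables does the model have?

1  (C1 all integral)

b2 →J2  (source Se1 imposes e)
b6 →Sf1  (Sf1 (Sf) sets flow on bond)
b0 →J1  (J1 flow already set via bond 6)
b3 →J1  (J1 flow already set via bond 6)
b4 →J1  (J1 flow already set via bond 6)
b5 →J1  (J1 flow already set via bond 6)
b1 →TF1  (closing 1-jn rule on J2)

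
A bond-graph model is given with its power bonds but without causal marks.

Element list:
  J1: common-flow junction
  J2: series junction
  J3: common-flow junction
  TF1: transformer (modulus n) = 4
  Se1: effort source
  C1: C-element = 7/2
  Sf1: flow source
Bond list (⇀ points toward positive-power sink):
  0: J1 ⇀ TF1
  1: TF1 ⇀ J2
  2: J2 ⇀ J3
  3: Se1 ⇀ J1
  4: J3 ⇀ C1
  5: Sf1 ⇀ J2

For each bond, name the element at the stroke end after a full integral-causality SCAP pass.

β3 stroke→J1  (Se1 (Se) sets effort on bond)
β5 stroke→Sf1  (Sf1 (Sf) sets flow on bond)
β0 stroke→TF1  (J1 needs exactly one f-in)
β1 stroke→J2  (J2 flow already set via bond 5)
β2 stroke→J2  (common-f at J2 fixed by 5)
β4 stroke→J3  (common-f at J3 fixed by 2)

β0 →TF1
β1 →J2
β2 →J2
β3 →J1
β4 →J3
β5 →Sf1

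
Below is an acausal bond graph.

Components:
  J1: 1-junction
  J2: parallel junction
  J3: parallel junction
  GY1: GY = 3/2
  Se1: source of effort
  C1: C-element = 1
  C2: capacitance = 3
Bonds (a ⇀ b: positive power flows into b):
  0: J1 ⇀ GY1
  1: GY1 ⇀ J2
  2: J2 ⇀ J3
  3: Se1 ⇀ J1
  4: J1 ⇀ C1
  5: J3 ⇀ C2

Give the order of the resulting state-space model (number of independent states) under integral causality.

#3 |J1  (Se1 (Se) sets effort on bond)
#4 |J1  (C1: C, integral causality)
#0 |GY1  (J1 needs exactly one f-in)
#1 |GY1  (through GY1, causality inverts; strokes same side of GY1)
#2 |J2  (closing 0-jn rule on J2)
#5 |J3  (closing 0-jn rule on J3)

2  (C1, C2 all integral)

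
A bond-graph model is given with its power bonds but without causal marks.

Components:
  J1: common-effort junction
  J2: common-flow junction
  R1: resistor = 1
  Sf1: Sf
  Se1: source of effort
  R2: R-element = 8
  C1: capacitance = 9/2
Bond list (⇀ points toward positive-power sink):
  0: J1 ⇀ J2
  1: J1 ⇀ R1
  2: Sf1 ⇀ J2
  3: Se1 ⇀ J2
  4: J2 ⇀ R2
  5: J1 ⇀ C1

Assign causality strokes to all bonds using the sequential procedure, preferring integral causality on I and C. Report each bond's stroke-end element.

β2 stroke→Sf1  (Sf1 (Sf) sets flow on bond)
β3 stroke→J2  (Se1 (Se) sets effort on bond)
β0 stroke→J2  (common-f at J2 fixed by 2)
β4 stroke→J2  (J2: bond 2 brought flow, rest push out)
β5 stroke→J1  (C1 outputs effort q/C1)
β1 stroke→R1  (J1 effort already set via bond 5)

β0 |J2
β1 |R1
β2 |Sf1
β3 |J2
β4 |J2
β5 |J1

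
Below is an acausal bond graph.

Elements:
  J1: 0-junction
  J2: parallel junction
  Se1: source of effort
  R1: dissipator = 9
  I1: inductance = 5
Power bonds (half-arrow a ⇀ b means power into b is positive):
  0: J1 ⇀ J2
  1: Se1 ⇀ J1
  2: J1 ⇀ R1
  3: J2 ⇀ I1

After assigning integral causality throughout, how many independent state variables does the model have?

b1 |J1  (Se1: effort source, stroke at far end)
b0 |J2  (0-jn J1 has e-setter on 1)
b2 |R1  (J1 effort already set via bond 1)
b3 |I1  (common-e at J2 fixed by 0)

1  (I1 all integral)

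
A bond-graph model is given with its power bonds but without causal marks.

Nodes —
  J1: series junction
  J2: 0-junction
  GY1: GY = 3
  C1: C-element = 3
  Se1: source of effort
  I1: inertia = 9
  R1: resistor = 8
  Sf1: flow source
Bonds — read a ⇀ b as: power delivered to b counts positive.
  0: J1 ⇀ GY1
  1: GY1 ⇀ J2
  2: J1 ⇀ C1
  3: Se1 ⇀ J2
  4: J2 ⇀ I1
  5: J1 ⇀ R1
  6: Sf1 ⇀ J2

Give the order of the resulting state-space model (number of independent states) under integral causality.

bond 3 stroke at J2  (Se1 fixes effort; stroke away)
bond 6 stroke at Sf1  (Sf1 fixes flow; stroke at Sf1)
bond 1 stroke at GY1  (J2: bond 3 brought effort, rest push out)
bond 4 stroke at I1  (J2 effort already set via bond 3)
bond 0 stroke at GY1  (GY1: gyrator matches bond 1)
bond 2 stroke at J1  (J1: bond 0 brought flow, rest push out)
bond 5 stroke at J1  (J1: bond 0 brought flow, rest push out)

2  (C1, I1 all integral)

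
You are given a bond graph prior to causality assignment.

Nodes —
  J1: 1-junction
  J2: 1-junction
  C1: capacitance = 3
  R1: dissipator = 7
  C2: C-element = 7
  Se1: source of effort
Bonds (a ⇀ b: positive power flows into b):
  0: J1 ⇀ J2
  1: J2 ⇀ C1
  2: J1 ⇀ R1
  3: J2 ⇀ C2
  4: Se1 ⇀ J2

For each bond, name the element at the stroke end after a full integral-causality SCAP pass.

β0 |J1
β1 |J2
β2 |R1
β3 |J2
β4 |J2

b4 stroke→J2  (Se1: effort source, stroke at far end)
b1 stroke→J2  (prefer integral on C1)
b3 stroke→J2  (C2: C, integral causality)
b0 stroke→J1  (J2 needs exactly one f-in)
b2 stroke→R1  (J1 needs exactly one f-in)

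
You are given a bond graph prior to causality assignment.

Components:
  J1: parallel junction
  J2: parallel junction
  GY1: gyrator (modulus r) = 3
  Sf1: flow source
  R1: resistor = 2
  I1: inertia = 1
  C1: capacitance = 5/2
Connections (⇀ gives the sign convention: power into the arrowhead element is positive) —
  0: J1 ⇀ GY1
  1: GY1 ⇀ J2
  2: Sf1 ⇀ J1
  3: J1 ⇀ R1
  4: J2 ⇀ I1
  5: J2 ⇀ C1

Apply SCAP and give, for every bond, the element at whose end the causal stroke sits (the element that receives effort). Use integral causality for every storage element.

β2 |Sf1  (Sf1: flow source, stroke at near end)
β4 |I1  (I1: I, integral causality)
β5 |J2  (C1: C, integral causality)
β1 |GY1  (0-jn J2 has e-setter on 5)
β0 |GY1  (GY1: gyrator matches bond 1)
β3 |J1  (only one effort-in slot at J1)

#0 stroke at GY1
#1 stroke at GY1
#2 stroke at Sf1
#3 stroke at J1
#4 stroke at I1
#5 stroke at J2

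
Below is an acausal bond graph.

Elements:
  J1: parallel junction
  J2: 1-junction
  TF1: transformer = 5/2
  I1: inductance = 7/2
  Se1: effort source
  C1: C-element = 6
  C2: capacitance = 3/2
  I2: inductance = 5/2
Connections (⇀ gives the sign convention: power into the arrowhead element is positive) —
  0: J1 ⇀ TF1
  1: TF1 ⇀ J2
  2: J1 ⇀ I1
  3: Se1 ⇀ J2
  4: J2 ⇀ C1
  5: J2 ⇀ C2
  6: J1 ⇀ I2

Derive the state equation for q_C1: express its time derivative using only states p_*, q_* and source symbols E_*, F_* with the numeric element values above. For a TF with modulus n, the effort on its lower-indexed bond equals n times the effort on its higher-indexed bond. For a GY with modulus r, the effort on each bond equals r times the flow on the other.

bond 3 |J2  (Se1 fixes effort; stroke away)
bond 2 |I1  (prefer integral on I1)
bond 4 |J2  (C1: C, integral causality)
bond 5 |J2  (C2: C, integral causality)
bond 1 |TF1  (J2 needs exactly one f-in)
bond 0 |J1  (TF TF1: opposite of bond 1)
bond 6 |I2  (J1 effort already set via bond 0)

dq_C1/dt = -5*p_I1/7 - p_I2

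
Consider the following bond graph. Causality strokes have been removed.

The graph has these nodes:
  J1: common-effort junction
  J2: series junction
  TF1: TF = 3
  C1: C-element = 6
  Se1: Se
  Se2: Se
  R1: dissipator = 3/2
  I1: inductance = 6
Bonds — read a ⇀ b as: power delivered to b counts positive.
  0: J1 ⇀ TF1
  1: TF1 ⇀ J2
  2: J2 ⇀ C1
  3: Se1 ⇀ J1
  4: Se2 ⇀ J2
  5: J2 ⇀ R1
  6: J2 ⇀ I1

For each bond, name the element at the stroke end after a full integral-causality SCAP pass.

#0 |TF1
#1 |J2
#2 |J2
#3 |J1
#4 |J2
#5 |J2
#6 |I1

b3 stroke at J1  (Se1 (Se) sets effort on bond)
b4 stroke at J2  (Se2 (Se) sets effort on bond)
b0 stroke at TF1  (0-jn J1 has e-setter on 3)
b1 stroke at J2  (through TF1, causality passes straight; one stroke at TF1)
b2 stroke at J2  (prefer integral on C1)
b6 stroke at I1  (I1: I, integral causality)
b5 stroke at J2  (J2: bond 6 brought flow, rest push out)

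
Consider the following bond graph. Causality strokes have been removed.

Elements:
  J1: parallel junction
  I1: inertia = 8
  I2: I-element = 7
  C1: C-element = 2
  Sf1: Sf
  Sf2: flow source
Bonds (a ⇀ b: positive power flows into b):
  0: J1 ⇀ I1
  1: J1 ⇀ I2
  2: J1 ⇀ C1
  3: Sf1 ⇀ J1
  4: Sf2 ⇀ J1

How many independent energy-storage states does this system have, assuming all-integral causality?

b3 stroke at Sf1  (Sf1: flow source, stroke at near end)
b4 stroke at Sf2  (source Sf2 imposes f)
b0 stroke at I1  (I1 integral (f out))
b1 stroke at I2  (prefer integral on I2)
b2 stroke at J1  (closing 0-jn rule on J1)

3  (C1, I1, I2 all integral)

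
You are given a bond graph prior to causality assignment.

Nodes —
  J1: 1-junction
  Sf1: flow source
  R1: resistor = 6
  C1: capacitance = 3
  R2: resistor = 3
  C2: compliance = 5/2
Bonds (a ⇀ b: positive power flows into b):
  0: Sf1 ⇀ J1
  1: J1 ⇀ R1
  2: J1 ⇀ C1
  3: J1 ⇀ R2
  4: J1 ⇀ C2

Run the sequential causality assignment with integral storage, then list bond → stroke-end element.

β0 stroke at Sf1  (Sf1 fixes flow; stroke at Sf1)
β1 stroke at J1  (1-jn J1 has f-setter on 0)
β2 stroke at J1  (common-f at J1 fixed by 0)
β3 stroke at J1  (common-f at J1 fixed by 0)
β4 stroke at J1  (common-f at J1 fixed by 0)

#0 stroke→Sf1
#1 stroke→J1
#2 stroke→J1
#3 stroke→J1
#4 stroke→J1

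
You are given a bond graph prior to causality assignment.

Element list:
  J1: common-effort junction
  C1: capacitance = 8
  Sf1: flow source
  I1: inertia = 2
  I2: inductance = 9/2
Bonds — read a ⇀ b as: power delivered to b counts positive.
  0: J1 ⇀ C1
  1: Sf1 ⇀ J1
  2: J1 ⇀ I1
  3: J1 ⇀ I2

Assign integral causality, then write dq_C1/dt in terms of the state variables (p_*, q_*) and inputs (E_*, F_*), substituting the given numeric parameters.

dq_C1/dt = F_Sf1 - p_I1/2 - 2*p_I2/9

bond 1 stroke→Sf1  (Sf1 fixes flow; stroke at Sf1)
bond 0 stroke→J1  (prefer integral on C1)
bond 2 stroke→I1  (J1: bond 0 brought effort, rest push out)
bond 3 stroke→I2  (common-e at J1 fixed by 0)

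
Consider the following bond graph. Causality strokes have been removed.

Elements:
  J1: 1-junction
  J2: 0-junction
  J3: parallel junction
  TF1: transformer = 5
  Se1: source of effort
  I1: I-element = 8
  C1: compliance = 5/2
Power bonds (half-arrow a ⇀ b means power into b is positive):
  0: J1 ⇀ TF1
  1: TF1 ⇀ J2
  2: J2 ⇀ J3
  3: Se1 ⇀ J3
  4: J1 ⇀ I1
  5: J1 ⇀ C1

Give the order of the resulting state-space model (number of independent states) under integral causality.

2  (C1, I1 all integral)

bond 3 →J3  (source Se1 imposes e)
bond 2 →J2  (0-jn J3 has e-setter on 3)
bond 1 →TF1  (J2 effort already set via bond 2)
bond 0 →J1  (through TF1, causality passes straight; one stroke at TF1)
bond 4 →I1  (I1: I, integral causality)
bond 5 →J1  (J1: bond 4 brought flow, rest push out)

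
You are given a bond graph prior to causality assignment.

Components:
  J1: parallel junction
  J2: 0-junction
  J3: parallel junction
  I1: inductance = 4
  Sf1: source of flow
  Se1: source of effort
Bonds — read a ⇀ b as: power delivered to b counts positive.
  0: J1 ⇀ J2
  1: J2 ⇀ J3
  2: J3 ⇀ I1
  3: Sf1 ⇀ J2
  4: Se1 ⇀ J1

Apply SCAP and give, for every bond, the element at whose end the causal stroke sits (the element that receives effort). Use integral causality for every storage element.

#0 |J2
#1 |J3
#2 |I1
#3 |Sf1
#4 |J1

#3 →Sf1  (Sf1: flow source, stroke at near end)
#4 →J1  (Se1 (Se) sets effort on bond)
#0 →J2  (J1: bond 4 brought effort, rest push out)
#1 →J3  (0-jn J2 has e-setter on 0)
#2 →I1  (0-jn J3 has e-setter on 1)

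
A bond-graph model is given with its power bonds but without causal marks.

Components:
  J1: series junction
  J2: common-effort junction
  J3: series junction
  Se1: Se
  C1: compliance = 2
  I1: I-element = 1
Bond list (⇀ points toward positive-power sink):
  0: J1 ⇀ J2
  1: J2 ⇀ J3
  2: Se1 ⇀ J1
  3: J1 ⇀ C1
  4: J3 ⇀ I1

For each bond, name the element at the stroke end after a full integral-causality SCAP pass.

#2 |J1  (Se1 fixes effort; stroke away)
#3 |J1  (prefer integral on C1)
#0 |J2  (J1 needs exactly one f-in)
#1 |J3  (J2: bond 0 brought effort, rest push out)
#4 |I1  (J3 needs exactly one f-in)

bond 0 →J2
bond 1 →J3
bond 2 →J1
bond 3 →J1
bond 4 →I1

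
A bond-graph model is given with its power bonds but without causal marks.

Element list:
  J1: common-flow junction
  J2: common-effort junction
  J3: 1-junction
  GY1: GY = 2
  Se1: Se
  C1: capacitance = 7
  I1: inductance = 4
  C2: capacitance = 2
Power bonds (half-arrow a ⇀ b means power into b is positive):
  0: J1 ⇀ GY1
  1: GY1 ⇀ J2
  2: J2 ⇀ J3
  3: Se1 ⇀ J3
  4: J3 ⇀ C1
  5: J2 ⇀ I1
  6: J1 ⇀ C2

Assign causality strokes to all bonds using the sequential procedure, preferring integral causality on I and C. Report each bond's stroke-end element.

bond 0 →GY1
bond 1 →GY1
bond 2 →J2
bond 3 →J3
bond 4 →J3
bond 5 →I1
bond 6 →J1

bond 3 stroke at J3  (Se1 fixes effort; stroke away)
bond 4 stroke at J3  (C1 outputs effort q/C1)
bond 2 stroke at J2  (only one flow-in slot at J3)
bond 1 stroke at GY1  (J2 effort already set via bond 2)
bond 5 stroke at I1  (J2 effort already set via bond 2)
bond 0 stroke at GY1  (GY1: gyrator matches bond 1)
bond 6 stroke at J1  (J1 flow already set via bond 0)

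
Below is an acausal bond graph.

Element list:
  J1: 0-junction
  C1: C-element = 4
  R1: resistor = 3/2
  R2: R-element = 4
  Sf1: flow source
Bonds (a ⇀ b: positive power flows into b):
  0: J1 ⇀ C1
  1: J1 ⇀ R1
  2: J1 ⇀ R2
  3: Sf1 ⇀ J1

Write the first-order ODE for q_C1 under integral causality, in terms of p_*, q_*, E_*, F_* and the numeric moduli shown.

β3 stroke at Sf1  (Sf1 (Sf) sets flow on bond)
β0 stroke at J1  (C1: C, integral causality)
β1 stroke at R1  (common-e at J1 fixed by 0)
β2 stroke at R2  (J1 effort already set via bond 0)

dq_C1/dt = F_Sf1 - 11*q_C1/48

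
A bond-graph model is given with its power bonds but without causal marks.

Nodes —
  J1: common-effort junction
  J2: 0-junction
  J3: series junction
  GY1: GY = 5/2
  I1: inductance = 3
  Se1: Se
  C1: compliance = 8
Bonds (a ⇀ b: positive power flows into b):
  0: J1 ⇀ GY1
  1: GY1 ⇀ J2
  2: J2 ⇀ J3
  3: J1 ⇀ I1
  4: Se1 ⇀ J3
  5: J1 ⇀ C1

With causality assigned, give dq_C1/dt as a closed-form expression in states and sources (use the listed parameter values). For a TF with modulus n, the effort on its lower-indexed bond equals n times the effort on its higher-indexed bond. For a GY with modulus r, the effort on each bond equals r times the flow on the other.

dq_C1/dt = 2*E_Se1/5 - p_I1/3

#4 stroke→J3  (Se1: effort source, stroke at far end)
#2 stroke→J2  (only one flow-in slot at J3)
#1 stroke→GY1  (common-e at J2 fixed by 2)
#0 stroke→GY1  (GY1 both-in/both-out from 1)
#3 stroke→I1  (prefer integral on I1)
#5 stroke→J1  (only one effort-in slot at J1)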